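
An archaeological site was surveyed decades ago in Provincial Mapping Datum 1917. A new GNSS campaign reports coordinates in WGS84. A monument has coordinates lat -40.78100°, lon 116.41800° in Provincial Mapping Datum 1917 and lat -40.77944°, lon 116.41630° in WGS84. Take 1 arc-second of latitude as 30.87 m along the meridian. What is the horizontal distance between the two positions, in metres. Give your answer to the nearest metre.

Δφ = -40.77944° − -40.78100° = +0.00156°; Δλ = 116.41630° − 116.41800° = -0.00170°.
1° of latitude = 3600 × 30.87 = 111132 m.
ΔN = Δφ × 111132 = 173.4 m; ΔE = Δλ × 111132 × cos(-40.78100°) = -0.00170 × 111132 × 0.757212 = -143.1 m.
Distance = √(ΔE² + ΔN²) = √((-143.1)² + 173.4²) = 224.8 m.

225 m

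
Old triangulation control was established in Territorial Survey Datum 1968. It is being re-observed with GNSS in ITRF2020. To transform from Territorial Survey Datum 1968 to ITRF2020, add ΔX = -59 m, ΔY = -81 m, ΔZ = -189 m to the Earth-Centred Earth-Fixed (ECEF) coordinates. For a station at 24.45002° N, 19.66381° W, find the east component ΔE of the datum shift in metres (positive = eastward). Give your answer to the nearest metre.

ΔE = -96 m

At φ = 24.45002°, λ = -19.66381°: sin φ = 0.413899, cos φ = 0.910323, sin λ = -0.336501, cos λ = 0.941683.
ΔE = −sin λ·ΔX + cos λ·ΔY = −(-0.336501)·(-59) + (0.941683)·(-81) = -96.13 m.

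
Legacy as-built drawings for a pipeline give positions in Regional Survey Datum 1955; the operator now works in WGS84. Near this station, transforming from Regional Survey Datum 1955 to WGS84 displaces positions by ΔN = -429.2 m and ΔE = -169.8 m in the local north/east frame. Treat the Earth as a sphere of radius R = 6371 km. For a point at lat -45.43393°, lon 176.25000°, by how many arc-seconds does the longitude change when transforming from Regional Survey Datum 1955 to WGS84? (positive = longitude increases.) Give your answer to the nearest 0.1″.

At latitude -45.43393°, cos φ = 0.701731.
One radian of longitude at latitude φ spans R cos φ, so Δλ = ΔE / (R cos φ) = -169.8 / (6371000 × 0.701731) = -3.7980e-05 rad = -7.834″.

Δλ = -7.8″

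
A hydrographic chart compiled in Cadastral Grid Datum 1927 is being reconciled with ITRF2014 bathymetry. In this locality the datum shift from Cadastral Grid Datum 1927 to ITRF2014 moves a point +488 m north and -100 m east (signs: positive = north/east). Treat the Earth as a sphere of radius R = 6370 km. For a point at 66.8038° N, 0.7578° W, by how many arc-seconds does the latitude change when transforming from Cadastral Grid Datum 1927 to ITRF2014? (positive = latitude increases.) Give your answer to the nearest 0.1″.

Δφ = 15.8″

On a sphere of radius R, 1 rad of latitude = R, so Δφ = ΔN / R = 488.0 / 6370000 = 7.6609e-05 rad = 15.802″.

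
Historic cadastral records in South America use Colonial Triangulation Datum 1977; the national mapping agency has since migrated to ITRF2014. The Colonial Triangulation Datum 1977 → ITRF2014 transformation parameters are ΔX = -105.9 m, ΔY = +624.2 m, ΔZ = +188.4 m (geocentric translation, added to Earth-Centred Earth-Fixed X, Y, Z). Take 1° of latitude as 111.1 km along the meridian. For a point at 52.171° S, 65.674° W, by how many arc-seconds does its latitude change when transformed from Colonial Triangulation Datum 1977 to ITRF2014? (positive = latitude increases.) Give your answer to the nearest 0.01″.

Δφ = -11.93″

sin φ = -0.789845, cos φ = 0.613307, sin λ = -0.911216, cos λ = 0.411928.
North component: ΔN = −sin φ cos λ·ΔX − sin φ sin λ·ΔY + cos φ·ΔZ = −(-0.789845)(0.411928)(-105.9) − (-0.789845)(-0.911216)(624.2) + (0.613307)(188.4) = -368.16 m.
1° of latitude spans 111100 m, so Δφ = -368.16 / 111100 × 3600 = -11.929″.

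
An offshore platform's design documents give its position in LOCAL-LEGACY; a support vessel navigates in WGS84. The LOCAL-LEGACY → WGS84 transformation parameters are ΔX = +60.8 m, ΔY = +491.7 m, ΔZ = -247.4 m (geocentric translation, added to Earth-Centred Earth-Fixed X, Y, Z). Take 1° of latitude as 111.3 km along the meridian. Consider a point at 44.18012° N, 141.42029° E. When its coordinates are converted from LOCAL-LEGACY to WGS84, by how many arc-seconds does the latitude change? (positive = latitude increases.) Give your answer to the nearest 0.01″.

sin φ = 0.696916, cos φ = 0.717152, sin λ = 0.623603, cos λ = -0.781741.
North component: ΔN = −sin φ cos λ·ΔX − sin φ sin λ·ΔY + cos φ·ΔZ = −(0.696916)(-0.781741)(60.8) − (0.696916)(0.623603)(491.7) + (0.717152)(-247.4) = -357.99 m.
1° of latitude spans 111300 m, so Δφ = -357.99 / 111300 × 3600 = -11.579″.

Δφ = -11.58″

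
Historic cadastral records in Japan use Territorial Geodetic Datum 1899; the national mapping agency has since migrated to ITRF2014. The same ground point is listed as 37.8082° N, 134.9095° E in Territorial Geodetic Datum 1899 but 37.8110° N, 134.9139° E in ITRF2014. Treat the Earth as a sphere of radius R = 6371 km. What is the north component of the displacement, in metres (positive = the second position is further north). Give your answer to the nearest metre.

Δφ = 37.8110° − 37.8082° = +0.0028°; Δλ = 134.9139° − 134.9095° = +0.0044°.
1° along a meridian = πR/180 = 111195 m.
ΔN = Δφ × 111195 = 311.3 m; ΔE = Δλ × 111195 × cos(37.8082°) = +0.0044 × 111195 × 0.790067 = 386.5 m.

ΔN = 311 m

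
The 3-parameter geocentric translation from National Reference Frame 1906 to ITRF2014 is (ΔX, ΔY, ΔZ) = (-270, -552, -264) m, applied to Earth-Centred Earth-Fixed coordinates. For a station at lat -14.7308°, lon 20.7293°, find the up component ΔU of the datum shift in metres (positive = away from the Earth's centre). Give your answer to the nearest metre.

At φ = -14.7308°, λ = 20.7293°: sin φ = -0.254278, cos φ = 0.967131, sin λ = 0.353953, cos λ = 0.935263.
ΔU = cos φ cos λ·ΔX + cos φ sin λ·ΔY + sin φ·ΔZ = (0.967131)(0.935263)(-270) + (0.967131)(0.353953)(-552) + (-0.254278)(-264) = -366.05 m.

ΔU = -366 m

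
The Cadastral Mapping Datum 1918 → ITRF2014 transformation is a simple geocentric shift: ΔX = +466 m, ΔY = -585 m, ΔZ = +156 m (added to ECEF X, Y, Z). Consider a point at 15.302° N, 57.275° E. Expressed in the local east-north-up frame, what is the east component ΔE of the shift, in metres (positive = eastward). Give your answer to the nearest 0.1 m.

ΔE = -708.3 m

At φ = 15.302°, λ = 57.275°: sin φ = 0.263907, cos φ = 0.964548, sin λ = 0.841275, cos λ = 0.540607.
ΔE = −sin λ·ΔX + cos λ·ΔY = −(0.841275)·(466) + (0.540607)·(-585) = -708.29 m.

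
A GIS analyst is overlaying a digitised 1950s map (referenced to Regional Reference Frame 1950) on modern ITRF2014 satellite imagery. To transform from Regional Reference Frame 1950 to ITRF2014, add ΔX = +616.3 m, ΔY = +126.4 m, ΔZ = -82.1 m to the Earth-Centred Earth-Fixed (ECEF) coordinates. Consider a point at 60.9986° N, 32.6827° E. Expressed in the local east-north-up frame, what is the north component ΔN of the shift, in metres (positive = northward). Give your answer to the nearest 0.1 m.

The local north axis is (−sin φ cos λ, −sin φ sin λ, cos φ), giving ΔN = -453.680 − 59.696 − 39.805 = -553.18 m.

ΔN = -553.2 m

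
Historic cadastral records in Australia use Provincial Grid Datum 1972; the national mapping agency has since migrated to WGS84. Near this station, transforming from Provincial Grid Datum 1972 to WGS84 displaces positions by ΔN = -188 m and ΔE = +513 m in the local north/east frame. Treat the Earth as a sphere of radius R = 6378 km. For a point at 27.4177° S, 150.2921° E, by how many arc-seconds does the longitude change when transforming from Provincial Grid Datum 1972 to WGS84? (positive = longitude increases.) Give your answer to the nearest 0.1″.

Δλ = 18.7″

At latitude -27.4177°, cos φ = 0.887673.
One radian of longitude at latitude φ spans R cos φ, so Δλ = ΔE / (R cos φ) = 513.0 / (6378000 × 0.887673) = 9.0611e-05 rad = 18.690″.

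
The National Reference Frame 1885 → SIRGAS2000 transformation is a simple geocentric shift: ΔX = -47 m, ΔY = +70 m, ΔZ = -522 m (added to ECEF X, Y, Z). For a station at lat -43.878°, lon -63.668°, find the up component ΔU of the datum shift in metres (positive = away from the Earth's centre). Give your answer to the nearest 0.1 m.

The local up (radial) axis is (cos φ cos λ, cos φ sin λ, sin φ), giving ΔU = -15.028 − 45.222 + 361.811 = 301.56 m.

ΔU = 301.6 m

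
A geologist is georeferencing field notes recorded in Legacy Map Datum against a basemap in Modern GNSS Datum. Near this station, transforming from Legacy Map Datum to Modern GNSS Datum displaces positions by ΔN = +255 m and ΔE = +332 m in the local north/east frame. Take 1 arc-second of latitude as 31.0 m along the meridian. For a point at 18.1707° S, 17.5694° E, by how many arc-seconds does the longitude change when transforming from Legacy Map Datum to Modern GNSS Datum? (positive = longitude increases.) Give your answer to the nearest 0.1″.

Δλ = 11.3″

At latitude -18.1707°, cos φ = 0.950132.
1″ of longitude at this latitude = 31.00 × cos φ = 29.4541 m, so Δλ = 332.0 / 29.4541 = 11.272″.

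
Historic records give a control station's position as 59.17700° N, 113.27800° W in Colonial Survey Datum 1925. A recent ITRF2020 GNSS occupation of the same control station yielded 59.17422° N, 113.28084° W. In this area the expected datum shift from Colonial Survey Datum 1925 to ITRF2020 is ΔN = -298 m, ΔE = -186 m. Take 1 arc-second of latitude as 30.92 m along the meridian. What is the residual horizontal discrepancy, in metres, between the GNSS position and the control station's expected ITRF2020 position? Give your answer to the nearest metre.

Observed coordinate differences: Δφ = -0.00278°, Δλ = -0.00284°.
Converting to metres (1° lat = 111312 m, cos φ = 0.512388): observed ΔN = -309.4 m, observed ΔE = -162.0 m.
Subtracting the expected shift leaves a residual of -309.4 − (-298) = -11.4 m north and -162.0 − (-186) = 24.0 m east.
Residual distance = √((-11.4)² + 24.0²) = 26.6 m.

27 m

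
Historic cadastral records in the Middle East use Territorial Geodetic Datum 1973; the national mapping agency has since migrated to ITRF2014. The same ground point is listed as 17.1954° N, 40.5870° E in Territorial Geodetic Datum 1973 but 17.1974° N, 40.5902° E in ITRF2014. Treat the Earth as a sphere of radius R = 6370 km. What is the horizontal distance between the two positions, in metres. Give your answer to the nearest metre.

406 m

Δφ = 17.1974° − 17.1954° = +0.0020°; Δλ = 40.5902° − 40.5870° = +0.0032°.
1° along a meridian = πR/180 = 111177 m.
ΔN = Δφ × 111177 = 222.4 m; ΔE = Δλ × 111177 × cos(17.1954°) = +0.0032 × 111177 × 0.955302 = 339.9 m.
Distance = √(ΔE² + ΔN²) = √(339.9² + 222.4²) = 406.1 m.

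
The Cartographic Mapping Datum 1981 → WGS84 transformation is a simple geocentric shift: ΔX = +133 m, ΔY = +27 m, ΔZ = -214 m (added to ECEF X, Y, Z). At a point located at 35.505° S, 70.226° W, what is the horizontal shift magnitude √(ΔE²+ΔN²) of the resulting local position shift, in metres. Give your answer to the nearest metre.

The local east axis at (φ, λ) is (−sin λ, cos λ, 0), so ΔE = −sin(-70.226°)·133 + cos(-70.226°)·27 = 134.29 m.
The local north axis is (−sin φ cos λ, −sin φ sin λ, cos φ), giving ΔN = 26.132 − 14.756 − 174.210 = -162.83 m.
Horizontal magnitude = √(ΔE² + ΔN²) = √(134.29² + (-162.83)²) = 211.07 m.

211 m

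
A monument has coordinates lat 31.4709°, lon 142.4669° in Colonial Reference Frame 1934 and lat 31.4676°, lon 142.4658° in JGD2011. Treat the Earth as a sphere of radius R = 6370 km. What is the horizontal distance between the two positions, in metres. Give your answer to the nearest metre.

Δφ = 31.4676° − 31.4709° = -0.0033°; Δλ = 142.4658° − 142.4669° = -0.0011°.
1° along a meridian = πR/180 = 111177 m.
ΔN = Δφ × 111177 = -366.9 m; ΔE = Δλ × 111177 × cos(31.4709°) = -0.0011 × 111177 × 0.852905 = -104.3 m.
Distance = √(ΔE² + ΔN²) = √((-104.3)² + (-366.9)²) = 381.4 m.

381 m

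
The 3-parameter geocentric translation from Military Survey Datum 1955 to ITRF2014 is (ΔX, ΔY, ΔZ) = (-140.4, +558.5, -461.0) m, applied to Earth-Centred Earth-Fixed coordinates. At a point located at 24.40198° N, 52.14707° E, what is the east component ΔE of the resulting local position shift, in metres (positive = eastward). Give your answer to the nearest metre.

ΔE = 454 m

The local east axis at (φ, λ) is (−sin λ, cos λ, 0), so ΔE = −sin(52.14707°)·(-140.4) + cos(52.14707°)·558.5 = 453.57 m.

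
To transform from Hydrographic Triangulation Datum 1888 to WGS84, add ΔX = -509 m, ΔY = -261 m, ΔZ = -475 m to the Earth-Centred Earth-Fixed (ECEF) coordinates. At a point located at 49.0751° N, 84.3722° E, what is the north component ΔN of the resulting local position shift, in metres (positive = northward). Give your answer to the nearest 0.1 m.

ΔN = -77.2 m

At φ = 49.0751°, λ = 84.3722°: sin φ = 0.755569, cos φ = 0.655069, sin λ = 0.995180, cos λ = 0.098066.
ΔN = −sin φ cos λ·ΔX − sin φ sin λ·ΔY + cos φ·ΔZ = −(0.755569)(0.098066)(-509) − (0.755569)(0.995180)(-261) + (0.655069)(-475) = -77.19 m.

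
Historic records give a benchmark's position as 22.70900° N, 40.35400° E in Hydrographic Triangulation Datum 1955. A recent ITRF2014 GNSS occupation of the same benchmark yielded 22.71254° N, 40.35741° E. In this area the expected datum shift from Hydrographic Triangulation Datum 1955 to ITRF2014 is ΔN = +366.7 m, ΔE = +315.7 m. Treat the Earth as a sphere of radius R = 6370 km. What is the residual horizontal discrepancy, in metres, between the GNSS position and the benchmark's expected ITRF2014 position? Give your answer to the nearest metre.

43 m

Observed coordinate differences: Δφ = +0.00354°, Δλ = +0.00341°.
Converting to metres (1° lat = 111177 m, cos φ = 0.922477): observed ΔN = 393.6 m, observed ΔE = 349.7 m.
Subtracting the expected shift leaves a residual of 393.6 − (366.7) = 26.9 m north and 349.7 − (315.7) = 34.0 m east.
Residual distance = √(26.9² + 34.0²) = 43.4 m.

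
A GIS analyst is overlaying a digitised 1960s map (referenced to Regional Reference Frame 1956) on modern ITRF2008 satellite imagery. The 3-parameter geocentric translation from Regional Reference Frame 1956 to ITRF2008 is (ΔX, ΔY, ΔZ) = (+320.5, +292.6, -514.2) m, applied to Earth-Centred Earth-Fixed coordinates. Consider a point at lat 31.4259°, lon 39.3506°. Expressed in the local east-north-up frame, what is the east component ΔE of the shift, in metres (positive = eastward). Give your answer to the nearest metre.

At φ = 31.4259°, λ = 39.3506°: sin φ = 0.521395, cos φ = 0.853315, sin λ = 0.634064, cos λ = 0.773281.
ΔE = −sin λ·ΔX + cos λ·ΔY = −(0.634064)·(320.5) + (0.773281)·(292.6) = 23.04 m.

ΔE = 23 m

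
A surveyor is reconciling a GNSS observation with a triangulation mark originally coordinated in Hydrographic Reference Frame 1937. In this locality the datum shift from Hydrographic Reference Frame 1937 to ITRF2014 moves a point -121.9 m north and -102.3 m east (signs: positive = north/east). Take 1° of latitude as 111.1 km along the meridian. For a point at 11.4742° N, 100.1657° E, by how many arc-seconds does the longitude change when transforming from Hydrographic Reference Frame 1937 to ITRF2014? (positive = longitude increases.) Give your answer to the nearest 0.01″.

At latitude 11.4742°, cos φ = 0.980014.
1° of longitude at this latitude = 111.1 × cos φ = 108.88 km, so Δλ = -102.3 / 108879.6 = -0.0009396° = -3.382″.

Δλ = -3.38″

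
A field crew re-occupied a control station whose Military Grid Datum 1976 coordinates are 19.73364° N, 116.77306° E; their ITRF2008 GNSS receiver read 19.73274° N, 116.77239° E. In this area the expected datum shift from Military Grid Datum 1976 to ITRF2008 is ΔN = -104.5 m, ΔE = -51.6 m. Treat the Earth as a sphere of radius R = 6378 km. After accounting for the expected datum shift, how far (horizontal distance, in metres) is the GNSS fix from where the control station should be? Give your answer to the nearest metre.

19 m

Observed coordinate differences: Δφ = -0.00090°, Δλ = -0.00067°.
Converting to metres (1° lat = 111317 m, cos φ = 0.941272): observed ΔN = -100.2 m, observed ΔE = -70.2 m.
Subtracting the expected shift leaves a residual of -100.2 − (-104.5) = 4.3 m north and -70.2 − (-51.6) = -18.6 m east.
Residual distance = √(4.3² + (-18.6)²) = 19.1 m.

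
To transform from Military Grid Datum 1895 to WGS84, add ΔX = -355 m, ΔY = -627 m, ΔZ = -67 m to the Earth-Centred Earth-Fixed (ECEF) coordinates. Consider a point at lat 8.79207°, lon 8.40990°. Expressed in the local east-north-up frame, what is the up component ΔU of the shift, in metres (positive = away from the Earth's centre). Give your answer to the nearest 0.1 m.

The local up (radial) axis is (cos φ cos λ, cos φ sin λ, sin φ), giving ΔU = -347.056 − 90.624 − 10.241 = -447.92 m.

ΔU = -447.9 m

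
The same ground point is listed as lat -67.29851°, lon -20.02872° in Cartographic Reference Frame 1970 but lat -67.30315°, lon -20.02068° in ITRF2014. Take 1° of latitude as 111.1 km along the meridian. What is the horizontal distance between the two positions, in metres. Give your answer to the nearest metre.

620 m

Δφ = -67.30315° − -67.29851° = -0.00464°; Δλ = -20.02068° − -20.02872° = +0.00804°.
ΔN = Δφ × 111100 = -515.5 m; ΔE = Δλ × 111100 × cos(-67.29851°) = +0.00804 × 111100 × 0.385930 = 344.7 m.
Distance = √(ΔE² + ΔN²) = √(344.7² + (-515.5)²) = 620.1 m.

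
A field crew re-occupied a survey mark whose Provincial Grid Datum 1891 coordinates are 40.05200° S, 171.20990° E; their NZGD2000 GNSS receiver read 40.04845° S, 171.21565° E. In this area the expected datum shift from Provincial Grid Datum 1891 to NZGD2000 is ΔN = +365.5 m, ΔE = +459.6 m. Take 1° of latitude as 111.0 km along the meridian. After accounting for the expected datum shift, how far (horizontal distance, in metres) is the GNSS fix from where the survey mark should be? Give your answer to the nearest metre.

Observed coordinate differences: Δφ = +0.00355°, Δλ = +0.00575°.
Converting to metres (1° lat = 111000 m, cos φ = 0.765461): observed ΔN = 394.0 m, observed ΔE = 488.6 m.
Subtracting the expected shift leaves a residual of 394.0 − (365.5) = 28.5 m north and 488.6 − (459.6) = 29.0 m east.
Residual distance = √(28.5² + 29.0²) = 40.7 m.

41 m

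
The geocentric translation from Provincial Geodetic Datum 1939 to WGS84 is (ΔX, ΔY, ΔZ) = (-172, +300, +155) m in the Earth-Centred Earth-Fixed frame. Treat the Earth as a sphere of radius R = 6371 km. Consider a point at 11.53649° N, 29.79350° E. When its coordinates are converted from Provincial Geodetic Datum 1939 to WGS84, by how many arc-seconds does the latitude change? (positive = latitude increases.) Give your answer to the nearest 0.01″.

Δφ = 4.92″

sin φ = 0.199992, cos φ = 0.979798, sin λ = 0.496876, cos λ = 0.867822.
North component: ΔN = −sin φ cos λ·ΔX − sin φ sin λ·ΔY + cos φ·ΔZ = −(0.199992)(0.867822)(-172) − (0.199992)(0.496876)(300) + (0.979798)(155) = 151.91 m.
1° of latitude spans πR/180 = 111195 m, so Δφ = 151.91 / 111195 × 3600 = 4.918″.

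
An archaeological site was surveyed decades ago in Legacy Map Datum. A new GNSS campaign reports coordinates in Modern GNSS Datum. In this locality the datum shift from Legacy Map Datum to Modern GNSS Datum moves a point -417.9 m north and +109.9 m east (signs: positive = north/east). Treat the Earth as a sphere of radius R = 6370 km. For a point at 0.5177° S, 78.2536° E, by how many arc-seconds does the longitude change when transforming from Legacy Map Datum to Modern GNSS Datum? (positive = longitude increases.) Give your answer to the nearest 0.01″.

At latitude -0.5177°, cos φ = 0.999959.
One radian of longitude at latitude φ spans R cos φ, so Δλ = ΔE / (R cos φ) = 109.9 / (6370000 × 0.999959) = 1.7253e-05 rad = 3.559″.

Δλ = 3.56″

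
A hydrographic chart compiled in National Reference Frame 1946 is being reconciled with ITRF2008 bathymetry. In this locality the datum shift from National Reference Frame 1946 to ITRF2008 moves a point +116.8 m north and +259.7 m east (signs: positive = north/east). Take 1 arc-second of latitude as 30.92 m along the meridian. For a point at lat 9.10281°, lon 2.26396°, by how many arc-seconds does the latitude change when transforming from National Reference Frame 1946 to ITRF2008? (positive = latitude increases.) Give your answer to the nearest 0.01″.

1″ of latitude = 30.92 m, so Δφ = 116.8 / 30.92 = 3.777″.

Δφ = 3.78″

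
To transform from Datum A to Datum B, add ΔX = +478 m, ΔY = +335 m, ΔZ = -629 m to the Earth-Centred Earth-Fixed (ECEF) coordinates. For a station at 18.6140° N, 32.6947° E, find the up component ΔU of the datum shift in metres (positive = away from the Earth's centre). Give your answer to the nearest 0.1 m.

The local up (radial) axis is (cos φ cos λ, cos φ sin λ, sin φ), giving ΔU = 381.224 + 171.489 − 200.771 = 351.94 m.

ΔU = 351.9 m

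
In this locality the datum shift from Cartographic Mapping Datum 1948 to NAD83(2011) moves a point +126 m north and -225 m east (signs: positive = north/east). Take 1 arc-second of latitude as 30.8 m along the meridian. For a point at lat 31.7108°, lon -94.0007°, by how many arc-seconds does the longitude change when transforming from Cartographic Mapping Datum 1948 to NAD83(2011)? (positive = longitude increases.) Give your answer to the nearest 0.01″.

Δλ = -8.59″

At latitude 31.7108°, cos φ = 0.850712.
1″ of longitude at this latitude = 30.80 × cos φ = 26.2019 m, so Δλ = -225.0 / 26.2019 = -8.587″.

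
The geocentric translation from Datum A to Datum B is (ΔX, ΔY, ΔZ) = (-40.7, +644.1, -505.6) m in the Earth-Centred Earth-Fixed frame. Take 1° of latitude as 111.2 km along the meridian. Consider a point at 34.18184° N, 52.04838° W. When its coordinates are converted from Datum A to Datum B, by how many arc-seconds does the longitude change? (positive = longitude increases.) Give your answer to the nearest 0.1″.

sin φ = 0.561821, cos φ = 0.827259, sin λ = -0.788530, cos λ = 0.614996.
East component: ΔE = −sin λ·ΔX + cos λ·ΔY = −(-0.788530)(-40.7) + (0.614996)(644.1) = 364.03 m.
1° of latitude spans 111200 m; at latitude φ, 1° of longitude spans that × cos φ = 91991.2 m, so Δλ = 364.03 / 91991.2 × 3600 = 14.246″.

Δλ = 14.2″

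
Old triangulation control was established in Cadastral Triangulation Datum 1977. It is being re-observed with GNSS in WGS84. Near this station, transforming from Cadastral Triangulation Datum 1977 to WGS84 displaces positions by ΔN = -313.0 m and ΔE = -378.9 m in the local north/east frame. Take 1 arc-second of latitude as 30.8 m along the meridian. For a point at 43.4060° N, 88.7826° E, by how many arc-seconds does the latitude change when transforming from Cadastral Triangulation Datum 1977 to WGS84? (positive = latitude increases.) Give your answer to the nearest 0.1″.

1″ of latitude = 30.80 m, so Δφ = -313.0 / 30.80 = -10.162″.

Δφ = -10.2″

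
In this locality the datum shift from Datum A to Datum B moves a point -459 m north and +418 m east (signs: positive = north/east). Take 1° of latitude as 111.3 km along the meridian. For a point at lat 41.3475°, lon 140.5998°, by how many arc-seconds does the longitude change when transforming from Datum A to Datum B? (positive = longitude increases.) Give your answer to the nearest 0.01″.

At latitude 41.3475°, cos φ = 0.750717.
1° of longitude at this latitude = 111.3 × cos φ = 83.55 km, so Δλ = 418.0 / 83554.8 = 0.0050027° = 18.010″.

Δλ = 18.01″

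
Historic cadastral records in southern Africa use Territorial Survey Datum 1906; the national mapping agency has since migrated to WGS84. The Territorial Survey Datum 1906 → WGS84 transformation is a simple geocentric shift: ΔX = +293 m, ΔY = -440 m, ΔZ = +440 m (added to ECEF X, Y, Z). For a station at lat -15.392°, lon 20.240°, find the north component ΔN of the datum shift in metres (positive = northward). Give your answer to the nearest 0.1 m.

ΔN = 456.8 m

The local north axis is (−sin φ cos λ, −sin φ sin λ, cos φ), giving ΔN = 72.966 − 40.402 + 424.218 = 456.78 m.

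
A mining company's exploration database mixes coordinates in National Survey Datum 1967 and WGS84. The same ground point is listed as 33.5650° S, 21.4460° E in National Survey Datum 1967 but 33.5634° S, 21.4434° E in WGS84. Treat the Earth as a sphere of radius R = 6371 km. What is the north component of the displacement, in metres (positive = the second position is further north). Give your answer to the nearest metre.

ΔN = 178 m

Δφ = -33.5634° − -33.5650° = +0.0016°; Δλ = 21.4434° − 21.4460° = -0.0026°.
1° along a meridian = πR/180 = 111195 m.
ΔN = Δφ × 111195 = 177.9 m; ΔE = Δλ × 111195 × cos(-33.5650°) = -0.0026 × 111195 × 0.833259 = -240.9 m.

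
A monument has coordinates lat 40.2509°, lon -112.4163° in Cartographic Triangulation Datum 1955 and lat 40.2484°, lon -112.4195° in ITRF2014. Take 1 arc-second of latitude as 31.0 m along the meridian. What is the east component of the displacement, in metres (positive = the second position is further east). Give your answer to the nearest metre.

ΔE = -273 m

Δφ = 40.2484° − 40.2509° = -0.0025°; Δλ = -112.4195° − -112.4163° = -0.0032°.
1° of latitude = 3600 × 31.00 = 111600 m.
ΔN = Δφ × 111600 = -279.0 m; ΔE = Δλ × 111600 × cos(40.2509°) = -0.0032 × 111600 × 0.763222 = -272.6 m.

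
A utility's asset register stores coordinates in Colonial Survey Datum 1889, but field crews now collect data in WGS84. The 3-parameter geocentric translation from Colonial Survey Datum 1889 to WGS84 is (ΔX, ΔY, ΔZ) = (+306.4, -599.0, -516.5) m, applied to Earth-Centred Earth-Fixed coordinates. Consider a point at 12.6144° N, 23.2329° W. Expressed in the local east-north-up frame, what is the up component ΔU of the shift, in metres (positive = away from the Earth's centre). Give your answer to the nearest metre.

At φ = 12.6144°, λ = -23.2329°: sin φ = 0.218389, cos φ = 0.975862, sin λ = -0.394470, cos λ = 0.918909.
ΔU = cos φ cos λ·ΔX + cos φ sin λ·ΔY + sin φ·ΔZ = (0.975862)(0.918909)(306.4) + (0.975862)(-0.394470)(-599.0) + (0.218389)(-516.5) = 392.54 m.

ΔU = 393 m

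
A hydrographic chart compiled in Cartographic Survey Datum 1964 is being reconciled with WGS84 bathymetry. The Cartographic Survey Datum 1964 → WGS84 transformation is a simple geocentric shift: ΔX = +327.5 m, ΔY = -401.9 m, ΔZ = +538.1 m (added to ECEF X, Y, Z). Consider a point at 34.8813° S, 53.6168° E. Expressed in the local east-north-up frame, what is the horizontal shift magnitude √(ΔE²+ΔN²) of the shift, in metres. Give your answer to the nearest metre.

At φ = -34.8813°, λ = 53.6168°: sin φ = -0.571878, cos φ = 0.820339, sin λ = 0.805068, cos λ = 0.593183.
ΔE = −sin λ·ΔX + cos λ·ΔY = −(0.805068)·(327.5) + (0.593183)·(-401.9) = -502.06 m.
ΔN = −sin φ cos λ·ΔX − sin φ sin λ·ΔY + cos φ·ΔZ = −(-0.571878)(0.593183)(327.5) − (-0.571878)(0.805068)(-401.9) + (0.820339)(538.1) = 367.49 m.
Horizontal magnitude = √(ΔE² + ΔN²) = √((-502.06)² + 367.49²) = 622.18 m.

622 m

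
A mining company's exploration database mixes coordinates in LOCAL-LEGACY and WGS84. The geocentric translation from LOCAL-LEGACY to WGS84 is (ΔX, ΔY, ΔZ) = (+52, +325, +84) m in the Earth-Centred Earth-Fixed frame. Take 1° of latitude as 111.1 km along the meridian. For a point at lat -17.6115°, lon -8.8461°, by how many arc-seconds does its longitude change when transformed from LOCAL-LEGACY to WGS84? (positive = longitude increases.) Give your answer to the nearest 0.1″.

sin φ = -0.302561, cos φ = 0.953130, sin λ = -0.153781, cos λ = 0.988105.
East component: ΔE = −sin λ·ΔX + cos λ·ΔY = −(-0.153781)(52) + (0.988105)(325) = 329.13 m.
1° of latitude spans 111100 m; at latitude φ, 1° of longitude spans that × cos φ = 105892.7 m, so Δλ = 329.13 / 105892.7 × 3600 = 11.189″.

Δλ = 11.2″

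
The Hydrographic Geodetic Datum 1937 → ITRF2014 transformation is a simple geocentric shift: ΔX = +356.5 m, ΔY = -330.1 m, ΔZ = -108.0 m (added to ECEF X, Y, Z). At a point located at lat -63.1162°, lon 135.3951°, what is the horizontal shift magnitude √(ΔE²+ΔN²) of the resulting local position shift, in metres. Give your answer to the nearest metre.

482 m

At φ = -63.1162°, λ = 135.3951°: sin φ = -0.891925, cos φ = 0.452183, sin λ = 0.702214, cos λ = -0.711966.
ΔE = −sin λ·ΔX + cos λ·ΔY = −(0.702214)·(356.5) + (-0.711966)·(-330.1) = -15.32 m.
ΔN = −sin φ cos λ·ΔX − sin φ sin λ·ΔY + cos φ·ΔZ = −(-0.891925)(-0.711966)(356.5) − (-0.891925)(0.702214)(-330.1) + (0.452183)(-108.0) = -481.97 m.
Horizontal magnitude = √(ΔE² + ΔN²) = √((-15.32)² + (-481.97)²) = 482.21 m.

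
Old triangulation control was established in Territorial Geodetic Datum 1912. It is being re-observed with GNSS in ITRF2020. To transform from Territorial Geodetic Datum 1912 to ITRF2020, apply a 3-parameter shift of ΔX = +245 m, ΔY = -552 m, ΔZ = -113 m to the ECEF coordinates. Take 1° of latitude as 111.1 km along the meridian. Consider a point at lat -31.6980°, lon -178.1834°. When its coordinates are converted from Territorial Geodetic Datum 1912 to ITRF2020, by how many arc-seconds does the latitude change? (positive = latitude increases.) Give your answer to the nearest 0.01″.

sin φ = -0.525442, cos φ = 0.850829, sin λ = -0.031700, cos λ = -0.999497.
North component: ΔN = −sin φ cos λ·ΔX − sin φ sin λ·ΔY + cos φ·ΔZ = −(-0.525442)(-0.999497)(245) − (-0.525442)(-0.031700)(-552) + (0.850829)(-113) = -215.62 m.
1° of latitude spans 111100 m, so Δφ = -215.62 / 111100 × 3600 = -6.987″.

Δφ = -6.99″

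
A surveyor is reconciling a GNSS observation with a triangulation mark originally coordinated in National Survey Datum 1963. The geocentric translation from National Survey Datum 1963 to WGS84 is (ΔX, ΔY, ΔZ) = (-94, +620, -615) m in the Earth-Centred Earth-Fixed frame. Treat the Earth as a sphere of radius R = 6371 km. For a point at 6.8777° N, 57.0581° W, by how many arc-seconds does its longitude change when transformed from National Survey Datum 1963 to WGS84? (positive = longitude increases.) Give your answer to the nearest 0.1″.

Δλ = 8.4″

sin φ = 0.119750, cos φ = 0.992804, sin λ = -0.839222, cos λ = 0.543788.
East component: ΔE = −sin λ·ΔX + cos λ·ΔY = −(-0.839222)(-94) + (0.543788)(620) = 258.26 m.
1° of latitude spans πR/180 = 111195 m; at latitude φ, 1° of longitude spans that × cos φ = 110394.8 m, so Δλ = 258.26 / 110394.8 × 3600 = 8.422″.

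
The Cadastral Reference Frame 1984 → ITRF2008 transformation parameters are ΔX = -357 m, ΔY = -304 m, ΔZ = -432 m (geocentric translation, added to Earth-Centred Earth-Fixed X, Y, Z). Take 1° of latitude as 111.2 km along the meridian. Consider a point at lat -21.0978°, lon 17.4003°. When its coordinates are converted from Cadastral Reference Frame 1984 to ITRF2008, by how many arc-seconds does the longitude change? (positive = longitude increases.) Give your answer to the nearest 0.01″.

Δλ = -6.36″

sin φ = -0.359961, cos φ = 0.932967, sin λ = 0.299046, cos λ = 0.954239.
East component: ΔE = −sin λ·ΔX + cos λ·ΔY = −(0.299046)(-357) + (0.954239)(-304) = -183.33 m.
1° of latitude spans 111200 m; at latitude φ, 1° of longitude spans that × cos φ = 103746.0 m, so Δλ = -183.33 / 103746.0 × 3600 = -6.362″.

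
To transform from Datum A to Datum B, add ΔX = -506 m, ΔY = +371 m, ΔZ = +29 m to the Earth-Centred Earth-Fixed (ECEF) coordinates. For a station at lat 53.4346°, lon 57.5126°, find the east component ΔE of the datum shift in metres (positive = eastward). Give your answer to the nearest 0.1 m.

At φ = 53.4346°, λ = 57.5126°: sin φ = 0.803177, cos φ = 0.595740, sin λ = 0.843510, cos λ = 0.537114.
ΔE = −sin λ·ΔX + cos λ·ΔY = −(0.843510)·(-506) + (0.537114)·(371) = 626.09 m.

ΔE = 626.1 m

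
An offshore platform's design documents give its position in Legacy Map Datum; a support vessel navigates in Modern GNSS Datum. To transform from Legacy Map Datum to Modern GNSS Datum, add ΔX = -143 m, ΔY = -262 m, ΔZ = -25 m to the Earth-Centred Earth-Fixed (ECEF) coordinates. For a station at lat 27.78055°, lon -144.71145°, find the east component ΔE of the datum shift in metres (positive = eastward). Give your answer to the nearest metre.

The local east axis at (φ, λ) is (−sin λ, cos λ, 0), so ΔE = −sin(-144.71145°)·(-143) + cos(-144.71145°)·(-262) = 131.25 m.

ΔE = 131 m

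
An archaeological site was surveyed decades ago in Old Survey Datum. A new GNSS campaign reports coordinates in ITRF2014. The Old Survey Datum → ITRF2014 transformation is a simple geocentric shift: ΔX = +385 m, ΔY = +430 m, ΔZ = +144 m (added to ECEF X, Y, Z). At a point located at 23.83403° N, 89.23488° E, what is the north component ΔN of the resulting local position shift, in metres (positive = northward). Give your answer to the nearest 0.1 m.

The local north axis is (−sin φ cos λ, −sin φ sin λ, cos φ), giving ΔN = -2.077 − 173.743 + 131.720 = -44.10 m.

ΔN = -44.1 m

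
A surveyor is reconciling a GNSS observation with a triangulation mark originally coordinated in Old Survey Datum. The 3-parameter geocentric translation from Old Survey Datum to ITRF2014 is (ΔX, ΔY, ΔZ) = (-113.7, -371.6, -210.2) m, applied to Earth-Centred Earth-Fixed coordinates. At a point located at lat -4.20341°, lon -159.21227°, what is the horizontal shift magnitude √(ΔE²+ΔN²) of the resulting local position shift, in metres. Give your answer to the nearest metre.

At φ = -4.20341°, λ = -159.21227°: sin φ = -0.073298, cos φ = 0.997310, sin λ = -0.354907, cos λ = -0.934902.
ΔE = −sin λ·ΔX + cos λ·ΔY = −(-0.354907)·(-113.7) + (-0.934902)·(-371.6) = 307.06 m.
ΔN = −sin φ cos λ·ΔX − sin φ sin λ·ΔY + cos φ·ΔZ = −(-0.073298)(-0.934902)(-113.7) − (-0.073298)(-0.354907)(-371.6) + (0.997310)(-210.2) = -192.18 m.
Horizontal magnitude = √(ΔE² + ΔN²) = √(307.06² + (-192.18)²) = 362.24 m.

362 m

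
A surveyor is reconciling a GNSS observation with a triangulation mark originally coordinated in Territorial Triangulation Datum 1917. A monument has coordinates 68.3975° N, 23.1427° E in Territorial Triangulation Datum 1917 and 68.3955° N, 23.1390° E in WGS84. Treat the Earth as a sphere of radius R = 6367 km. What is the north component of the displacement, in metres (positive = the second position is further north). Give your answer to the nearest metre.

ΔN = -222 m

Δφ = 68.3955° − 68.3975° = -0.0020°; Δλ = 23.1390° − 23.1427° = -0.0037°.
1° along a meridian = πR/180 = 111125 m.
ΔN = Δφ × 111125 = -222.3 m; ΔE = Δλ × 111125 × cos(68.3975°) = -0.0037 × 111125 × 0.368165 = -151.4 m.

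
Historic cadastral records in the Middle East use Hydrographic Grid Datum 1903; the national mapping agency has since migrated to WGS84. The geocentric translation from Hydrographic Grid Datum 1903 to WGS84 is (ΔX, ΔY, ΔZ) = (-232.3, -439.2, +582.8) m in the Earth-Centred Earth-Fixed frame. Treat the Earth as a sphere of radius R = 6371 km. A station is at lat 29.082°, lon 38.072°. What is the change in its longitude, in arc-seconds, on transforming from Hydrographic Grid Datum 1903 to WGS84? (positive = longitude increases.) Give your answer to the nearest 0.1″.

Δλ = -7.5″

sin φ = 0.486061, cos φ = 0.873925, sin λ = 0.616651, cos λ = 0.787236.
East component: ΔE = −sin λ·ΔX + cos λ·ΔY = −(0.616651)(-232.3) + (0.787236)(-439.2) = -202.51 m.
1° of latitude spans πR/180 = 111195 m; at latitude φ, 1° of longitude spans that × cos φ = 97176.0 m, so Δλ = -202.51 / 97176.0 × 3600 = -7.502″.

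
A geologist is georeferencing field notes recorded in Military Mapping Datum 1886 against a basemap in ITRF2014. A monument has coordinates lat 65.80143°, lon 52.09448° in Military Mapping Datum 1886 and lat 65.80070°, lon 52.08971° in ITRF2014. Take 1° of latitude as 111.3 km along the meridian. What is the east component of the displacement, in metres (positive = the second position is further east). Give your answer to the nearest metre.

Δφ = 65.80070° − 65.80143° = -0.00073°; Δλ = 52.08971° − 52.09448° = -0.00477°.
ΔN = Δφ × 111300 = -81.2 m; ΔE = Δλ × 111300 × cos(65.80143°) = -0.00477 × 111300 × 0.409900 = -217.6 m.

ΔE = -218 m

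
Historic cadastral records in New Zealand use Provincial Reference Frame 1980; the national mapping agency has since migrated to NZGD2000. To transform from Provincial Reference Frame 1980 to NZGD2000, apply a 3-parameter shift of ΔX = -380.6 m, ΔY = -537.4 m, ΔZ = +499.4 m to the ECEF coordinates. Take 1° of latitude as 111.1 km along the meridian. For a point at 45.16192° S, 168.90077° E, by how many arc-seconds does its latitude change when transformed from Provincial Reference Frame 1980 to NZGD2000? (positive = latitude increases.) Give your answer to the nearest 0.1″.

Δφ = 17.6″

sin φ = -0.709102, cos φ = 0.705106, sin λ = 0.192509, cos λ = -0.981295.
North component: ΔN = −sin φ cos λ·ΔX − sin φ sin λ·ΔY + cos φ·ΔZ = −(-0.709102)(-0.981295)(-380.6) − (-0.709102)(0.192509)(-537.4) + (0.705106)(499.4) = 543.61 m.
1° of latitude spans 111100 m, so Δφ = 543.61 / 111100 × 3600 = 17.615″.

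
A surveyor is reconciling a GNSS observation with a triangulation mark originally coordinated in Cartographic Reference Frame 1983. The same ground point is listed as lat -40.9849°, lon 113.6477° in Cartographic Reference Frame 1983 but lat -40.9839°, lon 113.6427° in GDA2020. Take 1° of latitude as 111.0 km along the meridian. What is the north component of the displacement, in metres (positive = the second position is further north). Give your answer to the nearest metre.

Δφ = -40.9839° − -40.9849° = +0.0010°; Δλ = 113.6427° − 113.6477° = -0.0050°.
ΔN = Δφ × 111000 = 111.0 m; ΔE = Δλ × 111000 × cos(-40.9849°) = -0.0050 × 111000 × 0.754882 = -419.0 m.

ΔN = 111 m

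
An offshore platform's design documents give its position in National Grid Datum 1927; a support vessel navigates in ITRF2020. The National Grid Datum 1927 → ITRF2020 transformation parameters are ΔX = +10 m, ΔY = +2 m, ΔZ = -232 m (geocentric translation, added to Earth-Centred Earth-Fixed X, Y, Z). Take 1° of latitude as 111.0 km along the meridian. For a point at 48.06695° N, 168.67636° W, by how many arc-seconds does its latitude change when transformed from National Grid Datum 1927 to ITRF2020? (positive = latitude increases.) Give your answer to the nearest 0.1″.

Δφ = -4.8″

sin φ = 0.743926, cos φ = 0.668262, sin λ = -0.196351, cos λ = -0.980534.
North component: ΔN = −sin φ cos λ·ΔX − sin φ sin λ·ΔY + cos φ·ΔZ = −(0.743926)(-0.980534)(10) − (0.743926)(-0.196351)(2) + (0.668262)(-232) = -147.45 m.
1° of latitude spans 111000 m, so Δφ = -147.45 / 111000 × 3600 = -4.782″.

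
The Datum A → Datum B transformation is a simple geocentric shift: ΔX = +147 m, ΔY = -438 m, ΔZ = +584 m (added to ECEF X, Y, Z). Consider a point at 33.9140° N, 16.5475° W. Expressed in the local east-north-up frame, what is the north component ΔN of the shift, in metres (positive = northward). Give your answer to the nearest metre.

At φ = 33.9140°, λ = -16.5475°: sin φ = 0.557948, cos φ = 0.829876, sin λ = -0.284810, cos λ = 0.958584.
ΔN = −sin φ cos λ·ΔX − sin φ sin λ·ΔY + cos φ·ΔZ = −(0.557948)(0.958584)(147) − (0.557948)(-0.284810)(-438) + (0.829876)(584) = 336.42 m.

ΔN = 336 m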